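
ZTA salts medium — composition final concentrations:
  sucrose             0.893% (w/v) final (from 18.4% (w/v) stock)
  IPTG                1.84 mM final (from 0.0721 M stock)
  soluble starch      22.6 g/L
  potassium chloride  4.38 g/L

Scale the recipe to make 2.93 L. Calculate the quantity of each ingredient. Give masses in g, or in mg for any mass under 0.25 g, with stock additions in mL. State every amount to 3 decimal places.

Working volume: 2.93 L.
sucrose: V = C2·V2/C1 = 0.893% ÷ 18.4% × 2930 mL = 142.201 mL
IPTG: V = C2·V2/C1 = 1.84 mM × 2930 mL ÷ 72.1 mM = 74.774 mL
soluble starch: 22.6 g/L × 2.93 L = 66.218 g
potassium chloride: 4.38 g/L × 2.93 L = 12.833 g

sucrose 142.201 mL; IPTG 74.774 mL; soluble starch 66.218 g; potassium chloride 12.833 g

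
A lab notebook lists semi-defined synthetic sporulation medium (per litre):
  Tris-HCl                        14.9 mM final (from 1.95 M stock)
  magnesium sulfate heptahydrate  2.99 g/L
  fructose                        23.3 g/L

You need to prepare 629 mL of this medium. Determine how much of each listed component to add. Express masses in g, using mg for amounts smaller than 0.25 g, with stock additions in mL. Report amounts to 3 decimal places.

Tris-HCl 4.806 mL; magnesium sulfate heptahydrate 1.881 g; fructose 14.656 g

Scale factor relative to 1 L: 0.629.
Tris-HCl: dilute stock: 14.9 mM × 629 mL ÷ 1950 mM = 4.806 mL
magnesium sulfate heptahydrate: 2.99 g/L × 0.629 L = 1.881 g
fructose: 23.3 g/L × 0.629 L = 14.656 g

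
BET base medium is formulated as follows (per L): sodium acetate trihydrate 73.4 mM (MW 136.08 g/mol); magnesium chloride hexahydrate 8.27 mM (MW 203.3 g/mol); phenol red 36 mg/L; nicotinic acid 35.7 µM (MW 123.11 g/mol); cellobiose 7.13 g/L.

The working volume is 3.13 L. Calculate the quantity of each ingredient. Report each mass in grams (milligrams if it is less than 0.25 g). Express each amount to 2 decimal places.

Scale factor relative to 1 L: 3.13.
sodium acetate trihydrate: 73.4 mmol/L × 136.08 g/mol × 3.13 L ÷ 1000 = 31.26 g
magnesium chloride hexahydrate: 8.27 mmol/L × 203.3 g/mol × 3.13 L ÷ 1000 = 5.26 g
phenol red: 36 mg/L × 3.13 L = 112.68 mg
nicotinic acid: 35.7 µmol/L × 123.11 g/mol × 3.13 L ÷ 1000 = 13.76 mg
cellobiose: 7.13 g/L × 3.13 L = 22.32 g

sodium acetate trihydrate 31.26 g; magnesium chloride hexahydrate 5.26 g; phenol red 112.68 mg; nicotinic acid 13.76 mg; cellobiose 22.32 g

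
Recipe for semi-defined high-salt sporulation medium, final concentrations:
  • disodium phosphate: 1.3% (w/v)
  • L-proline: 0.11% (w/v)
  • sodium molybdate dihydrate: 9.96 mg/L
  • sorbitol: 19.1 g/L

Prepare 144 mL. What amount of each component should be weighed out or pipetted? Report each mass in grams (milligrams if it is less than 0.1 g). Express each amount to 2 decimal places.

disodium phosphate 1.87 g; L-proline 0.16 g; sodium molybdate dihydrate 1.43 mg; sorbitol 2.75 g

Working volume: 144 mL = 0.144 L.
disodium phosphate: 1.3 g per 100 mL × 144 mL ÷ 100 = 1.87 g
L-proline: 0.11 g per 100 mL × 144 mL ÷ 100 = 0.16 g
sodium molybdate dihydrate: 9.96 mg/L × 0.144 L = 1.43 mg
sorbitol: 19.1 g/L × 0.144 L = 2.75 g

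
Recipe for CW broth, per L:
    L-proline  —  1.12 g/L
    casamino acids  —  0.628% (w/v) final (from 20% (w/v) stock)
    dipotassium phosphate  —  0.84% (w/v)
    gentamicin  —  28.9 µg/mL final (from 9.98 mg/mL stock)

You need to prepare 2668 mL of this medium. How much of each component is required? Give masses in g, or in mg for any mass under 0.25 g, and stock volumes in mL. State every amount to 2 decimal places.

Scale factor relative to 1 L: 2.668.
L-proline: 1.12 g/L × 2.668 L = 2.99 g
casamino acids: dilute stock: 0.628% ÷ 20% × 2668 mL = 83.78 mL
dipotassium phosphate: 0.84 g per 100 mL × 2668 mL ÷ 100 = 22.41 g
gentamicin: C1V1 = C2V2 → 28.9 µg/mL × 2668 mL ÷ 9980 µg/mL = 7.73 mL

L-proline 2.99 g; casamino acids 83.78 mL; dipotassium phosphate 22.41 g; gentamicin 7.73 mL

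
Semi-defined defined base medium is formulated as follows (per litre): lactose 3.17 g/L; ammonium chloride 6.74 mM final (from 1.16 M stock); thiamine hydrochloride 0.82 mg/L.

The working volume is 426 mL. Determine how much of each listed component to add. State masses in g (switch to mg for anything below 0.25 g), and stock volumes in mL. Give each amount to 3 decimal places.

lactose 1.350 g; ammonium chloride 2.475 mL; thiamine hydrochloride 0.349 mg

Scale factor relative to 1 L: 0.426.
lactose: 3.17 g/L × 0.426 L = 1.350 g
ammonium chloride: C1V1 = C2V2 → 6.74 mM × 426 mL ÷ 1160 mM = 2.475 mL
thiamine hydrochloride: 0.82 mg/L × 0.426 L = 0.349 mg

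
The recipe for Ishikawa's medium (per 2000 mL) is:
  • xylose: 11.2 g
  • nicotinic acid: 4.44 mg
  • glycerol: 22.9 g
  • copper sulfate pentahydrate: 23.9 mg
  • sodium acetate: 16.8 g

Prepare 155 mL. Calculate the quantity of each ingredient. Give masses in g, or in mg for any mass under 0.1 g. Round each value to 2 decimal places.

Ratio of target to recipe volume: 155 / 2000 = 0.0775.
xylose: 11.2 g × (155 mL / 2000 mL) = 0.87 g
nicotinic acid: 4.44 mg × (155 mL / 2000 mL) = 0.34 mg
glycerol: 22.9 g × (155 mL / 2000 mL) = 1.77 g
copper sulfate pentahydrate: 23.9 mg × (155 mL / 2000 mL) = 1.85 mg
sodium acetate: 16.8 g × (155 mL / 2000 mL) = 1.30 g

xylose 0.87 g; nicotinic acid 0.34 mg; glycerol 1.77 g; copper sulfate pentahydrate 1.85 mg; sodium acetate 1.30 g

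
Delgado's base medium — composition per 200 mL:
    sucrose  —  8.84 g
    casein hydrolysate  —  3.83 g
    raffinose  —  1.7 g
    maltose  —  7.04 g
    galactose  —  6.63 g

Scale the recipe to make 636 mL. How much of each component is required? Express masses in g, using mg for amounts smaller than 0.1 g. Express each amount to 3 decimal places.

sucrose 28.111 g; casein hydrolysate 12.179 g; raffinose 5.406 g; maltose 22.387 g; galactose 21.083 g

Ratio of target to recipe volume: 636 / 200 = 3.18.
sucrose: 8.84 g × (636 mL / 200 mL) = 28.111 g
casein hydrolysate: 3.83 g × (636 mL / 200 mL) = 12.179 g
raffinose: 1.7 g × (636 mL / 200 mL) = 5.406 g
maltose: 7.04 g × (636 mL / 200 mL) = 22.387 g
galactose: 6.63 g × (636 mL / 200 mL) = 21.083 g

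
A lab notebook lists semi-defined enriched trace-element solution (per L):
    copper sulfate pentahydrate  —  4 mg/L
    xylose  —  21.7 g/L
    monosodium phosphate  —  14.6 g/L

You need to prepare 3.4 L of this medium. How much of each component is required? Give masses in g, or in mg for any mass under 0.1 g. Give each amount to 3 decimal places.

copper sulfate pentahydrate 13.600 mg; xylose 73.780 g; monosodium phosphate 49.640 g

Working volume: 3.4 L.
copper sulfate pentahydrate: 4 mg/L × 3.4 L = 13.600 mg
xylose: 21.7 g/L × 3.4 L = 73.780 g
monosodium phosphate: 14.6 g/L × 3.4 L = 49.640 g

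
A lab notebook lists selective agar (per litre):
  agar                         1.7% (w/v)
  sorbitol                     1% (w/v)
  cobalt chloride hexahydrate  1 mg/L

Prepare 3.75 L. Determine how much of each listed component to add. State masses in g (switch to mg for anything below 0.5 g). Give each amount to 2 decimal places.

agar 63.75 g; sorbitol 37.50 g; cobalt chloride hexahydrate 3.75 mg

Working volume: 3.75 L.
agar: 1.7% w/v = 17 g/L → 17 × 3.75 L = 63.75 g
sorbitol: 1% w/v = 10 g/L → 10 × 3.75 L = 37.50 g
cobalt chloride hexahydrate: 1 mg/L × 3.75 L = 3.75 mg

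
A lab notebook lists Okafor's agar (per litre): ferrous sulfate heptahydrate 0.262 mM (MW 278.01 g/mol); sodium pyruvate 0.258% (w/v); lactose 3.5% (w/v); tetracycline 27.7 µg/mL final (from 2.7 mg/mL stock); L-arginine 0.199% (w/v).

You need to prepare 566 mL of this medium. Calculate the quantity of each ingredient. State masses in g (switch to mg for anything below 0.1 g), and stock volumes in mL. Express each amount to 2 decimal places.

Working volume: 566 mL = 0.566 L.
ferrous sulfate heptahydrate: 0.262 mmol/L × 278.01 mg/mmol × 0.566 L = 41.23 mg
sodium pyruvate: 0.258 g per 100 mL × 566 mL ÷ 100 = 1.46 g
lactose: 3.5 g per 100 mL × 566 mL ÷ 100 = 19.81 g
tetracycline: V = C2·V2/C1 = 27.7 µg/mL × 566 mL ÷ 2700 µg/mL = 5.81 mL
L-arginine: 0.199% w/v = 1.99 g/L → 1.99 × 0.566 L = 1.13 g

ferrous sulfate heptahydrate 41.23 mg; sodium pyruvate 1.46 g; lactose 19.81 g; tetracycline 5.81 mL; L-arginine 1.13 g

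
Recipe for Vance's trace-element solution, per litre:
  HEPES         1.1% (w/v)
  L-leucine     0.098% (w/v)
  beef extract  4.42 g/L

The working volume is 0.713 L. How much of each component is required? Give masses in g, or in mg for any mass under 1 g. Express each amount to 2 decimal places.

Working volume: 0.713 L.
HEPES: 1.1 g per 100 mL × 713 mL ÷ 100 = 7.84 g
L-leucine: 0.098% w/v = 0.98 g/L → 0.98 × 0.713 L = 0.69874 g = 698.74 mg
beef extract: 4.42 g/L × 0.713 L = 3.15 g

HEPES 7.84 g; L-leucine 698.74 mg; beef extract 3.15 g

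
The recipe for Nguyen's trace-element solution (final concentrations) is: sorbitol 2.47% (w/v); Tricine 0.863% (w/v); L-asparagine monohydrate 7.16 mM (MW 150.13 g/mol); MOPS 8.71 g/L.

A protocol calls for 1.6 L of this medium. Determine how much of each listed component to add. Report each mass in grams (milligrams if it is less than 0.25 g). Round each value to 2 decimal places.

sorbitol 39.52 g; Tricine 13.81 g; L-asparagine monohydrate 1.72 g; MOPS 13.94 g

Scale factor relative to 1 L: 1.6.
sorbitol: 2.47% w/v = 24.7 g/L → 24.7 × 1.6 L = 39.52 g
Tricine: 0.863% w/v = 8.63 g/L → 8.63 × 1.6 L = 13.81 g
L-asparagine monohydrate: 7.16 mmol/L × 150.13 g/mol × 1.6 L ÷ 1000 = 1.72 g
MOPS: 8.71 g/L × 1.6 L = 13.94 g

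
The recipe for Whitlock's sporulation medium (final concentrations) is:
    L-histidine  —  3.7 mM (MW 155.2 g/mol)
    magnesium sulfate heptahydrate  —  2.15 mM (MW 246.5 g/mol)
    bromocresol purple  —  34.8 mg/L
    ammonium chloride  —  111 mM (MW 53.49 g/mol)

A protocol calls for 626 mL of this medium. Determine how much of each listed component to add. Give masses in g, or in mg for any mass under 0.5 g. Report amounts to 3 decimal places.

L-histidine 359.474 mg; magnesium sulfate heptahydrate 331.764 mg; bromocresol purple 21.785 mg; ammonium chloride 3.717 g

Scale factor relative to 1 L: 0.626.
L-histidine: 3.7 mmol/L × 155.2 mg/mmol × 0.626 L = 359.474 mg
magnesium sulfate heptahydrate: 2.15 mmol/L × 246.5 mg/mmol × 0.626 L = 331.764 mg
bromocresol purple: 34.8 mg/L × 0.626 L = 21.785 mg
ammonium chloride: 111 mmol/L × 53.49 g/mol × 0.626 L ÷ 1000 = 3.717 g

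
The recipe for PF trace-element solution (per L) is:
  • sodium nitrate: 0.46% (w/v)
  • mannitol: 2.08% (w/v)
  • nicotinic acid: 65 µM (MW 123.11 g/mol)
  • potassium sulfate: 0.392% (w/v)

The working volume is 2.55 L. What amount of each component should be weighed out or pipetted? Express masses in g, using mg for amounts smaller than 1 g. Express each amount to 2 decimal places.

Scale factor relative to 1 L: 2.55.
sodium nitrate: 0.46% w/v = 4.6 g/L → 4.6 × 2.55 L = 11.73 g
mannitol: 2.08% w/v = 20.8 g/L → 20.8 × 2.55 L = 53.04 g
nicotinic acid: 65 µmol/L × 123.11 g/mol × 2.55 L ÷ 1000 = 20.41 mg
potassium sulfate: 0.392 g per 100 mL × 2550 mL ÷ 100 = 10.00 g

sodium nitrate 11.73 g; mannitol 53.04 g; nicotinic acid 20.41 mg; potassium sulfate 10.00 g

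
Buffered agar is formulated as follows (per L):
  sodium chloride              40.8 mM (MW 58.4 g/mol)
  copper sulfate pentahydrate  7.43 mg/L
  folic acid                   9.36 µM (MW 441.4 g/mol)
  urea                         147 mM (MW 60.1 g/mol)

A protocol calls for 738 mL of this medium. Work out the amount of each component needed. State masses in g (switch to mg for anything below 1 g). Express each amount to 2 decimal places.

Scale factor relative to 1 L: 0.738.
sodium chloride: 40.8 mmol/L × 58.4 g/mol × 0.738 L ÷ 1000 = 1.76 g
copper sulfate pentahydrate: 7.43 mg/L × 0.738 L = 5.48 mg
folic acid: 9.36 µmol/L × 441.4 g/mol × 0.738 L ÷ 1000 = 3.05 mg
urea: 147 mmol/L × 60.1 g/mol × 0.738 L ÷ 1000 = 6.52 g

sodium chloride 1.76 g; copper sulfate pentahydrate 5.48 mg; folic acid 3.05 mg; urea 6.52 g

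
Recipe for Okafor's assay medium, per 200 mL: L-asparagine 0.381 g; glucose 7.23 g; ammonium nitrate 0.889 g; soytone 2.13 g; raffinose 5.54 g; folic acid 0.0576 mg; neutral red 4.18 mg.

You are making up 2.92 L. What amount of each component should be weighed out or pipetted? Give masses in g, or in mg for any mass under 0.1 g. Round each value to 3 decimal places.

L-asparagine 5.563 g; glucose 105.558 g; ammonium nitrate 12.979 g; soytone 31.098 g; raffinose 80.884 g; folic acid 0.841 mg; neutral red 61.028 mg

Scale factor = 2920 mL / 200 mL = 14.6.
L-asparagine: 0.381 g × (2920 mL / 200 mL) = 5.563 g
glucose: 7.23 g × (2920 mL / 200 mL) = 105.558 g
ammonium nitrate: 0.889 g × (2920 mL / 200 mL) = 12.979 g
soytone: 2.13 g × (2920 mL / 200 mL) = 31.098 g
raffinose: 5.54 g × (2920 mL / 200 mL) = 80.884 g
folic acid: 0.0576 mg × (2920 mL / 200 mL) = 0.841 mg
neutral red: 4.18 mg × (2920 mL / 200 mL) = 61.028 mg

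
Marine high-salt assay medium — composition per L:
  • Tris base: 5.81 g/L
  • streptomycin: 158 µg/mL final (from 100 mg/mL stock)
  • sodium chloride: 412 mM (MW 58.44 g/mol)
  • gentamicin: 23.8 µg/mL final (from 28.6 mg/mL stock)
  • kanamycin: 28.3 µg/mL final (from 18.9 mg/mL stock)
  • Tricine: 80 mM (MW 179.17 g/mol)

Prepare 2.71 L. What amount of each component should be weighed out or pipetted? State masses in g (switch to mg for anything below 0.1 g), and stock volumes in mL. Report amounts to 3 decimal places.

Working volume: 2.71 L.
Tris base: 5.81 g/L × 2.71 L = 15.745 g
streptomycin: V = C2·V2/C1 = 158 µg/mL × 2710 mL ÷ 100000 µg/mL = 4.282 mL
sodium chloride: 412 mmol/L × 58.44 g/mol × 2.71 L ÷ 1000 = 65.249 g
gentamicin: C1V1 = C2V2 → 23.8 µg/mL × 2710 mL ÷ 28600 µg/mL = 2.255 mL
kanamycin: V = C2·V2/C1 = 28.3 µg/mL × 2710 mL ÷ 18900 µg/mL = 4.058 mL
Tricine: 80 mmol/L × 179.17 g/mol × 2.71 L ÷ 1000 = 38.844 g

Tris base 15.745 g; streptomycin 4.282 mL; sodium chloride 65.249 g; gentamicin 2.255 mL; kanamycin 4.058 mL; Tricine 38.844 g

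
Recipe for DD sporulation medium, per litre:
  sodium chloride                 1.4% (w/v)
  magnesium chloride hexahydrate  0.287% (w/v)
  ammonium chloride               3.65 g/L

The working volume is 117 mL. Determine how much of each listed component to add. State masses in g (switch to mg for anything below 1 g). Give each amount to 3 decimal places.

sodium chloride 1.638 g; magnesium chloride hexahydrate 335.790 mg; ammonium chloride 427.050 mg

Scale factor relative to 1 L: 0.117.
sodium chloride: 1.4 g per 100 mL × 117 mL ÷ 100 = 1.638 g
magnesium chloride hexahydrate: 0.287% w/v = 2.87 g/L → 2.87 × 0.117 L = 0.33579 g = 335.790 mg
ammonium chloride: 3.65 g/L × 0.117 L = 0.42705 g = 427.050 mg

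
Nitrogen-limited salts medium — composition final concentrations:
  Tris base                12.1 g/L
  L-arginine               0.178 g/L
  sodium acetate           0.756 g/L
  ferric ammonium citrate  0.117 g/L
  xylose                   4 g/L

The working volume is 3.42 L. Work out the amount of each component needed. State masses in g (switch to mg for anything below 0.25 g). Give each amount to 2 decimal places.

Scale factor relative to 1 L: 3.42.
Tris base: 12.1 g/L × 3.42 L = 41.38 g
L-arginine: 0.178 g/L × 3.42 L = 0.61 g
sodium acetate: 0.756 g/L × 3.42 L = 2.59 g
ferric ammonium citrate: 0.117 g/L × 3.42 L = 0.40 g
xylose: 4 g/L × 3.42 L = 13.68 g

Tris base 41.38 g; L-arginine 0.61 g; sodium acetate 2.59 g; ferric ammonium citrate 0.40 g; xylose 13.68 g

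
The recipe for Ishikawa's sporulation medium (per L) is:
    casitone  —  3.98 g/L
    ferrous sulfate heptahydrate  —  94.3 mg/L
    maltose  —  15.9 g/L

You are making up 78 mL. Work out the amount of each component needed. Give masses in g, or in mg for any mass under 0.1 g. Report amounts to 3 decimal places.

Working volume: 78 mL = 0.078 L.
casitone: 3.98 g/L × 0.078 L = 0.310 g
ferrous sulfate heptahydrate: 94.3 mg/L × 0.078 L = 7.355 mg
maltose: 15.9 g/L × 0.078 L = 1.240 g

casitone 0.310 g; ferrous sulfate heptahydrate 7.355 mg; maltose 1.240 g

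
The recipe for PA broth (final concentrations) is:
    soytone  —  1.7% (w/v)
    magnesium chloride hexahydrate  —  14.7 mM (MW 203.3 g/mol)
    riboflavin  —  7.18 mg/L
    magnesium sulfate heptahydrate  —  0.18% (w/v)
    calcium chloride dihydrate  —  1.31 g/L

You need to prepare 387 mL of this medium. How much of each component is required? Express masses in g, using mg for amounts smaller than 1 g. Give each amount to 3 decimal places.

Scale factor relative to 1 L: 0.387.
soytone: 1.7 g per 100 mL × 387 mL ÷ 100 = 6.579 g
magnesium chloride hexahydrate: 14.7 mmol/L × 203.3 g/mol × 0.387 L ÷ 1000 = 1.157 g
riboflavin: 7.18 mg/L × 0.387 L = 2.779 mg
magnesium sulfate heptahydrate: 0.18 g per 100 mL × 387 mL ÷ 100 = 0.6966 g = 696.600 mg
calcium chloride dihydrate: 1.31 g/L × 0.387 L = 0.50697 g = 506.970 mg

soytone 6.579 g; magnesium chloride hexahydrate 1.157 g; riboflavin 2.779 mg; magnesium sulfate heptahydrate 696.600 mg; calcium chloride dihydrate 506.970 mg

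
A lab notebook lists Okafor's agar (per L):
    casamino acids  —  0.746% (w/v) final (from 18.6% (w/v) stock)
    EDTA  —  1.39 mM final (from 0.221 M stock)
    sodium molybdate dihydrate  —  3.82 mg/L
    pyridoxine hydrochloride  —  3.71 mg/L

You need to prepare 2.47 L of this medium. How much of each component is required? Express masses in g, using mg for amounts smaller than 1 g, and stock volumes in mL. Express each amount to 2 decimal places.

Scale factor relative to 1 L: 2.47.
casamino acids: V = C2·V2/C1 = 0.746% ÷ 18.6% × 2470 mL = 99.07 mL
EDTA: dilute stock: 1.39 mM × 2470 mL ÷ 221 mM = 15.54 mL
sodium molybdate dihydrate: 3.82 mg/L × 2.47 L = 9.44 mg
pyridoxine hydrochloride: 3.71 mg/L × 2.47 L = 9.16 mg

casamino acids 99.07 mL; EDTA 15.54 mL; sodium molybdate dihydrate 9.44 mg; pyridoxine hydrochloride 9.16 mg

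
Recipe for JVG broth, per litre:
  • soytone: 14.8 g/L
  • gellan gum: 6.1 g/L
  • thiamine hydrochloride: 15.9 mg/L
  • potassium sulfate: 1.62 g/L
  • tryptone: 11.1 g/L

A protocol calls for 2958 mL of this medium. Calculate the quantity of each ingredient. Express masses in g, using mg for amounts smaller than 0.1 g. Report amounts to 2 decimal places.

soytone 43.78 g; gellan gum 18.04 g; thiamine hydrochloride 47.03 mg; potassium sulfate 4.79 g; tryptone 32.83 g

Scale factor relative to 1 L: 2.958.
soytone: 14.8 g/L × 2.958 L = 43.78 g
gellan gum: 6.1 g/L × 2.958 L = 18.04 g
thiamine hydrochloride: 15.9 mg/L × 2.958 L = 47.03 mg
potassium sulfate: 1.62 g/L × 2.958 L = 4.79 g
tryptone: 11.1 g/L × 2.958 L = 32.83 g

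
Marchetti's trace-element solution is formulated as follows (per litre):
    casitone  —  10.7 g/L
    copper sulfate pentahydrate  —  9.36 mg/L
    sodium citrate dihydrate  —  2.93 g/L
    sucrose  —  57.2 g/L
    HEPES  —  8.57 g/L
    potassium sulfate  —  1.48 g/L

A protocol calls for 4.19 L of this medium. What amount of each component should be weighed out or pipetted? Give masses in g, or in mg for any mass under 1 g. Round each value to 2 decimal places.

casitone 44.83 g; copper sulfate pentahydrate 39.22 mg; sodium citrate dihydrate 12.28 g; sucrose 239.67 g; HEPES 35.91 g; potassium sulfate 6.20 g

Working volume: 4.19 L.
casitone: 10.7 g/L × 4.19 L = 44.83 g
copper sulfate pentahydrate: 9.36 mg/L × 4.19 L = 39.22 mg
sodium citrate dihydrate: 2.93 g/L × 4.19 L = 12.28 g
sucrose: 57.2 g/L × 4.19 L = 239.67 g
HEPES: 8.57 g/L × 4.19 L = 35.91 g
potassium sulfate: 1.48 g/L × 4.19 L = 6.20 g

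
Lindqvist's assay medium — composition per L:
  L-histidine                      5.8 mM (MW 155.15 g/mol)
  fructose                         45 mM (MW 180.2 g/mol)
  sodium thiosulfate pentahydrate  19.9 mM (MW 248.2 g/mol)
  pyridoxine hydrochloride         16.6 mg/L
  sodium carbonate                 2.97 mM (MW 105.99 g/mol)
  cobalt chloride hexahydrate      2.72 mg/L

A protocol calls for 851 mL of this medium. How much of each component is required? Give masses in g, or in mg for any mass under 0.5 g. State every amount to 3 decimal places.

L-histidine 0.766 g; fructose 6.901 g; sodium thiosulfate pentahydrate 4.203 g; pyridoxine hydrochloride 14.127 mg; sodium carbonate 267.887 mg; cobalt chloride hexahydrate 2.315 mg

Scale factor relative to 1 L: 0.851.
L-histidine: 5.8 mmol/L × 155.15 g/mol × 0.851 L ÷ 1000 = 0.766 g
fructose: 45 mmol/L × 180.2 g/mol × 0.851 L ÷ 1000 = 6.901 g
sodium thiosulfate pentahydrate: 19.9 mmol/L × 248.2 g/mol × 0.851 L ÷ 1000 = 4.203 g
pyridoxine hydrochloride: 16.6 mg/L × 0.851 L = 14.127 mg
sodium carbonate: 2.97 mmol/L × 105.99 mg/mmol × 0.851 L = 267.887 mg
cobalt chloride hexahydrate: 2.72 mg/L × 0.851 L = 2.315 mg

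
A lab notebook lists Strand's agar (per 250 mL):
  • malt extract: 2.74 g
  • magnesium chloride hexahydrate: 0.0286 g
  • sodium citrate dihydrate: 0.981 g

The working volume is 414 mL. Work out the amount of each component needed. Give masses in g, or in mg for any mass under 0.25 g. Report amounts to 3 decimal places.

Ratio of target to recipe volume: 414 / 250 = 1.656.
malt extract: 2.74 g × (414 mL / 250 mL) = 4.537 g
magnesium chloride hexahydrate: 0.0286 g × (414 mL / 250 mL) = 0.0473616 g = 47.362 mg
sodium citrate dihydrate: 0.981 g × (414 mL / 250 mL) = 1.625 g

malt extract 4.537 g; magnesium chloride hexahydrate 47.362 mg; sodium citrate dihydrate 1.625 g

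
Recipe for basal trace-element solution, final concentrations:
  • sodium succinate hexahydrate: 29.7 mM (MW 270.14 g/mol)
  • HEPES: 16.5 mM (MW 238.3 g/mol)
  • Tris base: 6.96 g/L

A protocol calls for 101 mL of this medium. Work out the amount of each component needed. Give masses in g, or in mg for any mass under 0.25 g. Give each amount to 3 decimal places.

sodium succinate hexahydrate 0.810 g; HEPES 0.397 g; Tris base 0.703 g

Scale factor relative to 1 L: 0.101.
sodium succinate hexahydrate: 29.7 mmol/L × 270.14 g/mol × 0.101 L ÷ 1000 = 0.810 g
HEPES: 16.5 mmol/L × 238.3 g/mol × 0.101 L ÷ 1000 = 0.397 g
Tris base: 6.96 g/L × 0.101 L = 0.703 g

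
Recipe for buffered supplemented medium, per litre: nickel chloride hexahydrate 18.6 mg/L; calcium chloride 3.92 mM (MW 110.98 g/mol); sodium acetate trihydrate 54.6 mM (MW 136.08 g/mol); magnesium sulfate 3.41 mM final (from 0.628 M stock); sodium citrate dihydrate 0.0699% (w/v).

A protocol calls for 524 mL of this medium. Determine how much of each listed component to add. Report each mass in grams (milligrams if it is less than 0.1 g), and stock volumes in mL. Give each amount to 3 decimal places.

Scale factor relative to 1 L: 0.524.
nickel chloride hexahydrate: 18.6 mg/L × 0.524 L = 9.746 mg
calcium chloride: 3.92 mmol/L × 110.98 g/mol × 0.524 L ÷ 1000 = 0.228 g
sodium acetate trihydrate: 54.6 mmol/L × 136.08 g/mol × 0.524 L ÷ 1000 = 3.893 g
magnesium sulfate: C1V1 = C2V2 → 3.41 mM × 524 mL ÷ 628 mM = 2.845 mL
sodium citrate dihydrate: 0.0699% w/v = 0.699 g/L → 0.699 × 0.524 L = 0.366 g

nickel chloride hexahydrate 9.746 mg; calcium chloride 0.228 g; sodium acetate trihydrate 3.893 g; magnesium sulfate 2.845 mL; sodium citrate dihydrate 0.366 g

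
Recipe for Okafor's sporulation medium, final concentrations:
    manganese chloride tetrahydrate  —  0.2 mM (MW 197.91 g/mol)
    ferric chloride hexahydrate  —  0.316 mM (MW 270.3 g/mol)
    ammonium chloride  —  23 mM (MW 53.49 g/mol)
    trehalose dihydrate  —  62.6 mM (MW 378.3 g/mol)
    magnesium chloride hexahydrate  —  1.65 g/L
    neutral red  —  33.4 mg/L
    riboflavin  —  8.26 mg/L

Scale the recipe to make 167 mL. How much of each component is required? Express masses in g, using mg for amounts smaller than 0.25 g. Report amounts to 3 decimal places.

Scale factor relative to 1 L: 0.167.
manganese chloride tetrahydrate: 0.2 mmol/L × 197.91 mg/mmol × 0.167 L = 6.610 mg
ferric chloride hexahydrate: 0.316 mmol/L × 270.3 mg/mmol × 0.167 L = 14.264 mg
ammonium chloride: 23 mmol/L × 53.49 mg/mmol × 0.167 L = 205.455 mg
trehalose dihydrate: 62.6 mmol/L × 378.3 g/mol × 0.167 L ÷ 1000 = 3.955 g
magnesium chloride hexahydrate: 1.65 g/L × 0.167 L = 0.276 g
neutral red: 33.4 mg/L × 0.167 L = 5.578 mg
riboflavin: 8.26 mg/L × 0.167 L = 1.379 mg

manganese chloride tetrahydrate 6.610 mg; ferric chloride hexahydrate 14.264 mg; ammonium chloride 205.455 mg; trehalose dihydrate 3.955 g; magnesium chloride hexahydrate 0.276 g; neutral red 5.578 mg; riboflavin 1.379 mg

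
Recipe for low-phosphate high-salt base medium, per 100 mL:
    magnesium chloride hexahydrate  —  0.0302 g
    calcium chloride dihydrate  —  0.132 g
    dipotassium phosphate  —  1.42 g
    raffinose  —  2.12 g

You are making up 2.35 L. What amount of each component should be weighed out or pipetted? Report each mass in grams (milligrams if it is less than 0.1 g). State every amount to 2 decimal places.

Ratio of target to recipe volume: 2350 / 100 = 23.5.
magnesium chloride hexahydrate: 0.0302 g × (2350 mL / 100 mL) = 0.71 g
calcium chloride dihydrate: 0.132 g × (2350 mL / 100 mL) = 3.10 g
dipotassium phosphate: 1.42 g × (2350 mL / 100 mL) = 33.37 g
raffinose: 2.12 g × (2350 mL / 100 mL) = 49.82 g

magnesium chloride hexahydrate 0.71 g; calcium chloride dihydrate 3.10 g; dipotassium phosphate 33.37 g; raffinose 49.82 g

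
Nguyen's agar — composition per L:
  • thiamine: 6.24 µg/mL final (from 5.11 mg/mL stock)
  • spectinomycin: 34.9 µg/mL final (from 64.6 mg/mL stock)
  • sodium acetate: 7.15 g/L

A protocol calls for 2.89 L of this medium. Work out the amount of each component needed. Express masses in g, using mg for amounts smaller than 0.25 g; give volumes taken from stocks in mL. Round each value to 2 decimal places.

thiamine 3.53 mL; spectinomycin 1.56 mL; sodium acetate 20.66 g

Working volume: 2.89 L.
thiamine: C1V1 = C2V2 → 6.24 µg/mL × 2890 mL ÷ 5110 µg/mL = 3.53 mL
spectinomycin: dilute stock: 34.9 µg/mL × 2890 mL ÷ 64600 µg/mL = 1.56 mL
sodium acetate: 7.15 g/L × 2.89 L = 20.66 g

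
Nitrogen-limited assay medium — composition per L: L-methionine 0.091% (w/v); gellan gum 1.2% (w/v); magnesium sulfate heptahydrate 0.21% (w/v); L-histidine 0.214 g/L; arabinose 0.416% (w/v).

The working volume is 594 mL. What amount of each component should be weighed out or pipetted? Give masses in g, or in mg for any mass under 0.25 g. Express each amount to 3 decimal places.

Working volume: 594 mL = 0.594 L.
L-methionine: 0.091 g per 100 mL × 594 mL ÷ 100 = 0.541 g
gellan gum: 1.2% w/v = 12 g/L → 12 × 0.594 L = 7.128 g
magnesium sulfate heptahydrate: 0.21% w/v = 2.1 g/L → 2.1 × 0.594 L = 1.247 g
L-histidine: 0.214 g/L × 0.594 L = 0.127116 g = 127.116 mg
arabinose: 0.416 g per 100 mL × 594 mL ÷ 100 = 2.471 g

L-methionine 0.541 g; gellan gum 7.128 g; magnesium sulfate heptahydrate 1.247 g; L-histidine 127.116 mg; arabinose 2.471 g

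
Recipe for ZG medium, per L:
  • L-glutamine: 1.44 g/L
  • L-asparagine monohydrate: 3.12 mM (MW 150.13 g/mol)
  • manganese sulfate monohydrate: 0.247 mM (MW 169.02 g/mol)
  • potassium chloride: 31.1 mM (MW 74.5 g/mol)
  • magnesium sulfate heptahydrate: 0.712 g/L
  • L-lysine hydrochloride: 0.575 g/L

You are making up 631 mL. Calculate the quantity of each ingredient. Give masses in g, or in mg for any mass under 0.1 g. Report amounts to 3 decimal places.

Target volume = 631 mL = 0.631 L.
L-glutamine: 1.44 g/L × 0.631 L = 0.909 g
L-asparagine monohydrate: 3.12 mmol/L × 150.13 g/mol × 0.631 L ÷ 1000 = 0.296 g
manganese sulfate monohydrate: 0.247 mmol/L × 169.02 mg/mmol × 0.631 L = 26.343 mg
potassium chloride: 31.1 mmol/L × 74.5 g/mol × 0.631 L ÷ 1000 = 1.462 g
magnesium sulfate heptahydrate: 0.712 g/L × 0.631 L = 0.449 g
L-lysine hydrochloride: 0.575 g/L × 0.631 L = 0.363 g

L-glutamine 0.909 g; L-asparagine monohydrate 0.296 g; manganese sulfate monohydrate 26.343 mg; potassium chloride 1.462 g; magnesium sulfate heptahydrate 0.449 g; L-lysine hydrochloride 0.363 g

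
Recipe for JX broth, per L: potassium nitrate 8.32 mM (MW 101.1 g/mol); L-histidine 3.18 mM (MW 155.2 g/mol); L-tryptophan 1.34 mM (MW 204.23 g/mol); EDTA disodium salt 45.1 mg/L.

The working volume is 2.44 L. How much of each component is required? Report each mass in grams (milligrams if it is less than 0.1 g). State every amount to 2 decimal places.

Scale factor relative to 1 L: 2.44.
potassium nitrate: 8.32 mmol/L × 101.1 g/mol × 2.44 L ÷ 1000 = 2.05 g
L-histidine: 3.18 mmol/L × 155.2 g/mol × 2.44 L ÷ 1000 = 1.20 g
L-tryptophan: 1.34 mmol/L × 204.23 g/mol × 2.44 L ÷ 1000 = 0.67 g
EDTA disodium salt: 45.1 mg/L × 2.44 L = 110.044 mg = 0.11 g

potassium nitrate 2.05 g; L-histidine 1.20 g; L-tryptophan 0.67 g; EDTA disodium salt 0.11 g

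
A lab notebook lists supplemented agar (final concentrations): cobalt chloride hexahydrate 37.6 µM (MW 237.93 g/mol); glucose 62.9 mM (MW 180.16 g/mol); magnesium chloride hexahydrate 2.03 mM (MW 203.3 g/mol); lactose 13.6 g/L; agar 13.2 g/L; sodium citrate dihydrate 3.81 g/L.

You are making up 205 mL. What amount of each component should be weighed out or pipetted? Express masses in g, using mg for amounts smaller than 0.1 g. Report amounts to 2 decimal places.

cobalt chloride hexahydrate 1.83 mg; glucose 2.32 g; magnesium chloride hexahydrate 84.60 mg; lactose 2.79 g; agar 2.71 g; sodium citrate dihydrate 0.78 g

Working volume: 205 mL = 0.205 L.
cobalt chloride hexahydrate: 37.6 µmol/L × 237.93 g/mol × 0.205 L ÷ 1000 = 1.83 mg
glucose: 62.9 mmol/L × 180.16 g/mol × 0.205 L ÷ 1000 = 2.32 g
magnesium chloride hexahydrate: 2.03 mmol/L × 203.3 mg/mmol × 0.205 L = 84.60 mg
lactose: 13.6 g/L × 0.205 L = 2.79 g
agar: 13.2 g/L × 0.205 L = 2.71 g
sodium citrate dihydrate: 3.81 g/L × 0.205 L = 0.78 g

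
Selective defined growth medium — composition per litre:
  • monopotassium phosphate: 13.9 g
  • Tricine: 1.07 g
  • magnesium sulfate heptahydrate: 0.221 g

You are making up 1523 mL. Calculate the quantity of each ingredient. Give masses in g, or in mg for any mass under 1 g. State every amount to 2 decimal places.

monopotassium phosphate 21.17 g; Tricine 1.63 g; magnesium sulfate heptahydrate 336.58 mg

Ratio of target to recipe volume: 1523 / 1000 = 1.523.
monopotassium phosphate: 13.9 g × (1523 mL / 1000 mL) = 21.17 g
Tricine: 1.07 g × (1523 mL / 1000 mL) = 1.63 g
magnesium sulfate heptahydrate: 0.221 g × (1523 mL / 1000 mL) = 0.336583 g = 336.58 mg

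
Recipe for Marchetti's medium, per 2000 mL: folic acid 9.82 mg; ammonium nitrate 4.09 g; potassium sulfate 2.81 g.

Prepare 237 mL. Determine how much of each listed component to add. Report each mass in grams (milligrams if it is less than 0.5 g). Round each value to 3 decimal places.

Ratio of target to recipe volume: 237 / 2000 = 0.1185.
folic acid: 9.82 mg × (237 mL / 2000 mL) = 1.164 mg
ammonium nitrate: 4.09 g × (237 mL / 2000 mL) = 0.484665 g = 484.665 mg
potassium sulfate: 2.81 g × (237 mL / 2000 mL) = 0.332985 g = 332.985 mg

folic acid 1.164 mg; ammonium nitrate 484.665 mg; potassium sulfate 332.985 mg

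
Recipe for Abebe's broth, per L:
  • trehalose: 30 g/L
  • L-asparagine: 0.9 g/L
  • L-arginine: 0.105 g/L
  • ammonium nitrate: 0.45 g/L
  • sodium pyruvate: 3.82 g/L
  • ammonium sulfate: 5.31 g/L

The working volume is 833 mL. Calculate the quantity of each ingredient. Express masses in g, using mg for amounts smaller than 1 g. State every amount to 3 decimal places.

trehalose 24.990 g; L-asparagine 749.700 mg; L-arginine 87.465 mg; ammonium nitrate 374.850 mg; sodium pyruvate 3.182 g; ammonium sulfate 4.423 g

Target volume = 833 mL = 0.833 L.
trehalose: 30 g/L × 0.833 L = 24.990 g
L-asparagine: 0.9 g/L × 0.833 L = 0.7497 g = 749.700 mg
L-arginine: 0.105 g/L × 0.833 L = 0.087465 g = 87.465 mg
ammonium nitrate: 0.45 g/L × 0.833 L = 0.37485 g = 374.850 mg
sodium pyruvate: 3.82 g/L × 0.833 L = 3.182 g
ammonium sulfate: 5.31 g/L × 0.833 L = 4.423 g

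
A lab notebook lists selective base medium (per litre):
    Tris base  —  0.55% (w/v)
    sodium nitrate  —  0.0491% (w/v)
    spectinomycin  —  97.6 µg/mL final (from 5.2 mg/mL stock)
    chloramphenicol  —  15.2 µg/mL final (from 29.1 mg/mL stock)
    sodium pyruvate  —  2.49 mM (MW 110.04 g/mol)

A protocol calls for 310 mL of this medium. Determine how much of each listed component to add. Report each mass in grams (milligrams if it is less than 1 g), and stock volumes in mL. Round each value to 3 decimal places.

Scale factor relative to 1 L: 0.31.
Tris base: 0.55 g per 100 mL × 310 mL ÷ 100 = 1.705 g
sodium nitrate: 0.0491% w/v = 0.491 g/L → 0.491 × 0.31 L = 0.15221 g = 152.210 mg
spectinomycin: V = C2·V2/C1 = 97.6 µg/mL × 310 mL ÷ 5200 µg/mL = 5.818 mL
chloramphenicol: V = C2·V2/C1 = 15.2 µg/mL × 310 mL ÷ 29100 µg/mL = 0.162 mL
sodium pyruvate: 2.49 mmol/L × 110.04 mg/mmol × 0.31 L = 84.940 mg

Tris base 1.705 g; sodium nitrate 152.210 mg; spectinomycin 5.818 mL; chloramphenicol 0.162 mL; sodium pyruvate 84.940 mg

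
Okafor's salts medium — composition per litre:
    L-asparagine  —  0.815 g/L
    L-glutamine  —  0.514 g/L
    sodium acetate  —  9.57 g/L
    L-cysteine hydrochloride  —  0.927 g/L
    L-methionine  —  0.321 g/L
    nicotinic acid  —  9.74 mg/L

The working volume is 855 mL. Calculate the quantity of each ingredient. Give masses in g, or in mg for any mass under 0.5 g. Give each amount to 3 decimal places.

Working volume: 855 mL = 0.855 L.
L-asparagine: 0.815 g/L × 0.855 L = 0.697 g
L-glutamine: 0.514 g/L × 0.855 L = 0.43947 g = 439.470 mg
sodium acetate: 9.57 g/L × 0.855 L = 8.182 g
L-cysteine hydrochloride: 0.927 g/L × 0.855 L = 0.793 g
L-methionine: 0.321 g/L × 0.855 L = 0.274455 g = 274.455 mg
nicotinic acid: 9.74 mg/L × 0.855 L = 8.328 mg

L-asparagine 0.697 g; L-glutamine 439.470 mg; sodium acetate 8.182 g; L-cysteine hydrochloride 0.793 g; L-methionine 274.455 mg; nicotinic acid 8.328 mg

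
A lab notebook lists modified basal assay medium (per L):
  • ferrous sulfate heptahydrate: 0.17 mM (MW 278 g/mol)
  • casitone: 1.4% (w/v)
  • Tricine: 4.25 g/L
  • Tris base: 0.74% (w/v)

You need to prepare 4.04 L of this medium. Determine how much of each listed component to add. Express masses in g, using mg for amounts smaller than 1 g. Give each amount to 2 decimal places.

Scale factor relative to 1 L: 4.04.
ferrous sulfate heptahydrate: 0.17 mmol/L × 278 mg/mmol × 4.04 L = 190.93 mg
casitone: 1.4 g per 100 mL × 4040 mL ÷ 100 = 56.56 g
Tricine: 4.25 g/L × 4.04 L = 17.17 g
Tris base: 0.74% w/v = 7.4 g/L → 7.4 × 4.04 L = 29.90 g

ferrous sulfate heptahydrate 190.93 mg; casitone 56.56 g; Tricine 17.17 g; Tris base 29.90 g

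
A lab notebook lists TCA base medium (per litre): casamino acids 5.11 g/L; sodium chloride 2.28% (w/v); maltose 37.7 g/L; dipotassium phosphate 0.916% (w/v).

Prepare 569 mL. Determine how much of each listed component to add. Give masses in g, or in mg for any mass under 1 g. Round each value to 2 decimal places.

casamino acids 2.91 g; sodium chloride 12.97 g; maltose 21.45 g; dipotassium phosphate 5.21 g

Scale factor relative to 1 L: 0.569.
casamino acids: 5.11 g/L × 0.569 L = 2.91 g
sodium chloride: 2.28% w/v = 22.8 g/L → 22.8 × 0.569 L = 12.97 g
maltose: 37.7 g/L × 0.569 L = 21.45 g
dipotassium phosphate: 0.916 g per 100 mL × 569 mL ÷ 100 = 5.21 g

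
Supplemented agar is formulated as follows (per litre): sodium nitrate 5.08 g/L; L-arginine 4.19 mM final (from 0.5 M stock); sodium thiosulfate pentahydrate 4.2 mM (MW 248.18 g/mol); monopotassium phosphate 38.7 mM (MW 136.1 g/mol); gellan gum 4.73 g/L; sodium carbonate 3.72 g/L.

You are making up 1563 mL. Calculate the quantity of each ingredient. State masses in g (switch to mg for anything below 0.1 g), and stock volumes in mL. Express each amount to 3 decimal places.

Target volume = 1563 mL = 1.563 L.
sodium nitrate: 5.08 g/L × 1.563 L = 7.940 g
L-arginine: dilute stock: 4.19 mM × 1563 mL ÷ 500 mM = 13.098 mL
sodium thiosulfate pentahydrate: 4.2 mmol/L × 248.18 g/mol × 1.563 L ÷ 1000 = 1.629 g
monopotassium phosphate: 38.7 mmol/L × 136.1 g/mol × 1.563 L ÷ 1000 = 8.232 g
gellan gum: 4.73 g/L × 1.563 L = 7.393 g
sodium carbonate: 3.72 g/L × 1.563 L = 5.814 g

sodium nitrate 7.940 g; L-arginine 13.098 mL; sodium thiosulfate pentahydrate 1.629 g; monopotassium phosphate 8.232 g; gellan gum 7.393 g; sodium carbonate 5.814 g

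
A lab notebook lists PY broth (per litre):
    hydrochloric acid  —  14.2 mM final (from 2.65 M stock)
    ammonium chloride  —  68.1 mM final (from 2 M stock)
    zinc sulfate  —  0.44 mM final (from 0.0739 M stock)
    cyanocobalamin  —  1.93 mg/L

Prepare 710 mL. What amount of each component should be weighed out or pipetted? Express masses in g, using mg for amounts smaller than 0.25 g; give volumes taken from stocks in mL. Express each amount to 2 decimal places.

hydrochloric acid 3.80 mL; ammonium chloride 24.18 mL; zinc sulfate 4.23 mL; cyanocobalamin 1.37 mg

Scale factor relative to 1 L: 0.71.
hydrochloric acid: V = C2·V2/C1 = 14.2 mM × 710 mL ÷ 2650 mM = 3.80 mL
ammonium chloride: dilute stock: 68.1 mM × 710 mL ÷ 2000 mM = 24.18 mL
zinc sulfate: C1V1 = C2V2 → 0.44 mM × 710 mL ÷ 73.9 mM = 4.23 mL
cyanocobalamin: 1.93 mg/L × 0.71 L = 1.37 mg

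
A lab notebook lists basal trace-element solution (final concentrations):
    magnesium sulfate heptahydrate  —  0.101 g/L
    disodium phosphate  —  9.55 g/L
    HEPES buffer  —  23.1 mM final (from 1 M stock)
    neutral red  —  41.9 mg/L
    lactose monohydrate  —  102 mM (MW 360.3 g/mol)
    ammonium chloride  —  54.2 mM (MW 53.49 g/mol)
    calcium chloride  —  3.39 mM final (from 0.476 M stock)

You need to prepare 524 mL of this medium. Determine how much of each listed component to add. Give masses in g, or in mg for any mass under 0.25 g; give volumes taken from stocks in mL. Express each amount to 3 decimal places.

Target volume = 524 mL = 0.524 L.
magnesium sulfate heptahydrate: 0.101 g/L × 0.524 L = 0.052924 g = 52.924 mg
disodium phosphate: 9.55 g/L × 0.524 L = 5.004 g
HEPES buffer: V = C2·V2/C1 = 23.1 mM × 524 mL ÷ 1000 mM = 12.104 mL
neutral red: 41.9 mg/L × 0.524 L = 21.956 mg
lactose monohydrate: 102 mmol/L × 360.3 g/mol × 0.524 L ÷ 1000 = 19.257 g
ammonium chloride: 54.2 mmol/L × 53.49 g/mol × 0.524 L ÷ 1000 = 1.519 g
calcium chloride: dilute stock: 3.39 mM × 524 mL ÷ 476 mM = 3.732 mL

magnesium sulfate heptahydrate 52.924 mg; disodium phosphate 5.004 g; HEPES buffer 12.104 mL; neutral red 21.956 mg; lactose monohydrate 19.257 g; ammonium chloride 1.519 g; calcium chloride 3.732 mL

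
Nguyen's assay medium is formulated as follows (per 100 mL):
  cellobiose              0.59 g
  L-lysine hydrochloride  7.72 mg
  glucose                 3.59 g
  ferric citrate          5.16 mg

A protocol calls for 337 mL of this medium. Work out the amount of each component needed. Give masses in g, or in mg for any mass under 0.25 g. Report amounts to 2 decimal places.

cellobiose 1.99 g; L-lysine hydrochloride 26.02 mg; glucose 12.10 g; ferric citrate 17.39 mg

Ratio of target to recipe volume: 337 / 100 = 3.37.
cellobiose: 0.59 g × (337 mL / 100 mL) = 1.99 g
L-lysine hydrochloride: 7.72 mg × (337 mL / 100 mL) = 26.02 mg
glucose: 3.59 g × (337 mL / 100 mL) = 12.10 g
ferric citrate: 5.16 mg × (337 mL / 100 mL) = 17.39 mg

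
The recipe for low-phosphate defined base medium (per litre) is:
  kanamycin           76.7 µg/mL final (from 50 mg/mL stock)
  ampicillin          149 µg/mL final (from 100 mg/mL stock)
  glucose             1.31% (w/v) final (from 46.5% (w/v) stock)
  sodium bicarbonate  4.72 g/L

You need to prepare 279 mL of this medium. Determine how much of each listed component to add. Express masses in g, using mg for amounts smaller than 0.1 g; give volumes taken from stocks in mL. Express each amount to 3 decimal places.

kanamycin 0.428 mL; ampicillin 0.416 mL; glucose 7.860 mL; sodium bicarbonate 1.317 g

Scale factor relative to 1 L: 0.279.
kanamycin: V = C2·V2/C1 = 76.7 µg/mL × 279 mL ÷ 50000 µg/mL = 0.428 mL
ampicillin: C1V1 = C2V2 → 149 µg/mL × 279 mL ÷ 100000 µg/mL = 0.416 mL
glucose: C1V1 = C2V2 → 1.31% ÷ 46.5% × 279 mL = 7.860 mL
sodium bicarbonate: 4.72 g/L × 0.279 L = 1.317 g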